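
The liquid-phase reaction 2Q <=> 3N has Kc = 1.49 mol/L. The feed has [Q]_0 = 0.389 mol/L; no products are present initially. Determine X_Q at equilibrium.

Let X = conversion of Q; extent ξ = 0.389X/2 mol/L.
Concentrations: [Q] = 0.389 − 0.389X; [N] = 0.584X.
Kc = [N]^3 / ([Q]^2).
This equals 1.49 at X = 0.583 (the root in 0 < X < 1).

X = 0.583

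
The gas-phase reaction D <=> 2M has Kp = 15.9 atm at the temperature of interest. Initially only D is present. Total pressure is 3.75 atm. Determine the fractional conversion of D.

Let X = conversion of D (basis 1 mol D); extent of reaction ξ = X.
At extent ξ: n_D = 1 − X; n_M = 2X.
n_T = Σnᵢ = 1 + X.
Mole fractions y_i = n_i/n_T; Kp = p_M^2 / (p_D) with p_i = y_i·P.
Setting this equal to 15.9 atm and taking the physical root (0 < X < 1) gives X = 0.717.

X = 0.717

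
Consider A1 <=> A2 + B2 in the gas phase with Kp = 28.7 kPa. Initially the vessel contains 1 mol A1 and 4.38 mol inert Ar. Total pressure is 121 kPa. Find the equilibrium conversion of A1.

X = 0.679

Basis: 1 mol A1 initially; let X = conversion of A1. Extent ξ = X.
At extent ξ: n_A1 = 1 − X; n_A2 = X; n_B2 = X; n_I = 4.38 (inert).
Summing: n_T = 5.38 + X.
With p_i = (n_i/n_T)P, Kp = p_A2 p_B2 / (p_A1).
Substituting and setting equal to 28.7 kPa gives a polynomial in X; the root in (0,1) is X = 0.679.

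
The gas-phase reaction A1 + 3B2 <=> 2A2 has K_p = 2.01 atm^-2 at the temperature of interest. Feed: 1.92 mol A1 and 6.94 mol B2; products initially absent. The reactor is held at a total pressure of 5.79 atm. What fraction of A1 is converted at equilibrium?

Let X = conversion of A1 (basis 1.92 mol A1); extent of reaction ξ = 1.92X.
Species balance: n_A1 = 1.92 − 1.92X; n_B2 = 6.94 − 5.76X; n_A2 = 3.84X.
n_T = Σnᵢ = 8.86 − 3.84X.
y_i = n_i/n_T, p_i = y_i·P. K_p = p_A2^2 / (p_A1 p_B2^3).
Substituting and setting equal to 2.01 atm^-2 gives a polynomial in X; the root in (0,1) is X = 0.803.

X = 0.803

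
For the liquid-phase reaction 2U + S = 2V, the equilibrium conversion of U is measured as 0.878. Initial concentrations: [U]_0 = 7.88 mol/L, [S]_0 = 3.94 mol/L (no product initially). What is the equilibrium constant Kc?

Let X = conversion of U.
Concentrations: [U] = 7.88 − 7.88X; [S] = 3.94 − 3.94X; [V] = 7.88X.
At X = 0.878: [U] = 0.961, [S] = 0.481, [V] = 6.92.
Kc = [V]^2 / ([U]^2 [S]) = 108 L/mol.

Kc = 108 L/mol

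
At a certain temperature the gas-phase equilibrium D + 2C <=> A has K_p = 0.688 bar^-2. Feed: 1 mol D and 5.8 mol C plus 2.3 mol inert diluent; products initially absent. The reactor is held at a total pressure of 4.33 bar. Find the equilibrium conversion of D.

Let X = conversion of D (basis 1 mol D); extent of reaction ξ = X.
At extent ξ: n_D = 1 − X; n_C = 5.8 − 2X; n_A = X; n_I = 2.3 (inert).
n_T = Σnᵢ = 9.1 − 2X.
y_i = n_i/n_T, p_i = y_i·P. K_p = p_A / (p_D p_C^2).
Equating to 0.688 bar^-2 and solving on 0 < X < 1: X = 0.802.

X = 0.802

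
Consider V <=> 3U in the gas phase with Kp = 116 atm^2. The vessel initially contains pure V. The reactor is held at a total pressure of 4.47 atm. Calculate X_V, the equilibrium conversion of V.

X = 0.713

Take 1 mol V as basis and let X be its fractional conversion, so ξ = X.
At extent ξ: n_V = 1 − X; n_U = 3X.
Total moles n_T = 1 + 2X.
Mole fractions y_i = n_i/n_T; Kp = p_U^3 / (p_V) with p_i = y_i·P.
Equating to 116 atm^2 and solving on 0 < X < 1: X = 0.713.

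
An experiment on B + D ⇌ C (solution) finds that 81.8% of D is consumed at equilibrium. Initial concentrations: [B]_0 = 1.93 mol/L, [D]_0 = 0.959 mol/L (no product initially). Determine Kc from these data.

Kc = 3.92 L/mol

Let X = conversion of D.
Concentrations: [B] = 1.93 − 0.959X; [D] = 0.959 − 0.959X; [C] = 0.959X.
At X = 0.818: [B] = 1.15, [D] = 0.175, [C] = 0.784.
Kc = [C] / ([B] [D]) = 3.92 L/mol.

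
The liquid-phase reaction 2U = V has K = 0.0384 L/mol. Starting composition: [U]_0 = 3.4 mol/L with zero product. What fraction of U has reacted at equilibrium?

Let X = conversion of U; extent ξ = 3.4X/2 mol/L.
Concentrations: [U] = 3.4 − 3.4X; [V] = 1.7X.
K = [V] / ([U]^2).
This equals 0.0384 at X = 0.177 (the root in 0 < X < 1).

X = 0.177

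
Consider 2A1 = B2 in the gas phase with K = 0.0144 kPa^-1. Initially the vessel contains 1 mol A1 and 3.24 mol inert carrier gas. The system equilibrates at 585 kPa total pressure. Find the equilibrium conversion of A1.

Take 1 mol A1 as basis and let X be its fractional conversion, so ξ = 0.5X.
At extent ξ: n_A1 = 1 − X; n_B2 = 0.5X; n_I = 3.24 (inert).
Summing: n_T = 4.24 − 0.5X.
Mole fractions y_i = n_i/n_T; K = p_B2 / (p_A1^2) with p_i = y_i·P.
Setting this equal to 0.0144 kPa^-1 and taking the physical root (0 < X < 1) gives X = 0.620.

X = 0.620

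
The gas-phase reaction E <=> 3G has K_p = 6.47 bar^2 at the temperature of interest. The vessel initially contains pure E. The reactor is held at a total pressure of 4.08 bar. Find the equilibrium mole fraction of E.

y_E = 0.443

Basis: 1 mol E initially; let X = conversion of E. Extent ξ = X.
At extent ξ: n_E = 1 − X; n_G = 3X.
Total moles n_T = 1 + 2X.
With p_i = (n_i/n_T)P, K_p = p_G^3 / (p_E).
This yields a degree-3 equation in X; solving on (0,1), X = 0.295.
Then n_E = 0.705, n_T = 1.59, so y_E = 0.443.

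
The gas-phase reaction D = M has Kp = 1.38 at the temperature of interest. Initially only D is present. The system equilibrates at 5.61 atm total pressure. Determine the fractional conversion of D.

Take 1 mol D as basis and let X be its fractional conversion, so ξ = X.
At extent ξ: n_D = 1 − X; n_M = X.
Total moles n_T = 1 (Δν = 0, constant).
With p_i = (n_i/n_T)P, Kp = p_M / (p_D).
Substituting and setting equal to 1.38 gives a polynomial in X; the root in (0,1) is X = 0.580.

X = 0.580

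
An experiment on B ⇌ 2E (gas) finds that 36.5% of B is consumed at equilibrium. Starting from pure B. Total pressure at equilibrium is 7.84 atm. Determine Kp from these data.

Take 1 mol B as basis and let X be its fractional conversion, so ξ = X.
Species balance: n_B = 1 − X; n_E = 2X.
n_T = Σnᵢ = 1 + X.
At X = 0.365: n_B = 0.635, n_E = 0.73, n_T = 1.36.
p_i = (n_i/n_T)·P. Kp = p_E^2 / (p_B) = 4.82 atm.

Kp = 4.82 atm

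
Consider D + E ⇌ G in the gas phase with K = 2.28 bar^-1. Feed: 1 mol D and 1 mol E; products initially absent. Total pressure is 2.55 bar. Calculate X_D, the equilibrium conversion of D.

X = 0.617

Take 1 mol D as basis and let X be its fractional conversion, so ξ = X.
At extent ξ: n_D = 1 − X; n_E = 1 − X; n_G = X.
n_T = Σnᵢ = 2 − X.
With p_i = (n_i/n_T)P, K = p_G / (p_D p_E).
Substituting and setting equal to 2.28 bar^-1 gives a polynomial in X; the root in (0,1) is X = 0.617.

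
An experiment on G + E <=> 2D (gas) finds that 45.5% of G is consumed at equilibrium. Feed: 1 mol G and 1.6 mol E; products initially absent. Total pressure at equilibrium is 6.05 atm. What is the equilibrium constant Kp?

Kp = 1.33

Take 1 mol G as basis and let X be its fractional conversion, so ξ = X.
Species balance: n_G = 1 − X; n_E = 1.6 − X; n_D = 2X.
n_T stays at 2.6 (no change in mole number).
At X = 0.455: n_G = 0.545, n_E = 1.15, n_D = 0.91, n_T = 2.6.
p_i = (n_i/n_T)·P. Kp = p_D^2 / (p_G p_E) = 1.33.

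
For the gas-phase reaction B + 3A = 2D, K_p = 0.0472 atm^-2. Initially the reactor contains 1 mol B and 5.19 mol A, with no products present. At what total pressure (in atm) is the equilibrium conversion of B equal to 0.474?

P = 4.31 atm

Basis: 1 mol B initially; let X = conversion of B. Extent ξ = X.
Mole table: n_B = 1 − X; n_A = 5.19 − 3X; n_D = 2X.
Summing: n_T = 6.19 − 2X.
K_p = p_D^2 / (p_B p_A^3) with p_i = (n_i/n_T)·P.
At X = 0.474: the mole-fraction product g(X) = Π y_i^ν_i = 0.8776. Since K_p = g(X)·P^{-2}, P = (g/K_p)^(1/2) = (0.8776/0.0472)^(1/2) = 4.31 atm.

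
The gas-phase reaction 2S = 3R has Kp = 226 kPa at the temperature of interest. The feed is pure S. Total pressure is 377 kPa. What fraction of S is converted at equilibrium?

X = 0.418

Take 1 mol S as basis and let X be its fractional conversion, so ξ = 0.5X.
Mole table: n_S = 1 − X; n_R = 1.5X.
Summing: n_T = 1 + 0.5X.
Mole fractions y_i = n_i/n_T; Kp = p_R^3 / (p_S^2) with p_i = y_i·P.
Substituting and setting equal to 226 kPa gives a polynomial in X; the root in (0,1) is X = 0.418.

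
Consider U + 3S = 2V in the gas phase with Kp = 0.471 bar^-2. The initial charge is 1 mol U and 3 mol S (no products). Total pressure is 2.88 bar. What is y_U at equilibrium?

Basis: 1 mol U initially; let X = conversion of U. Extent ξ = X.
At extent ξ: n_U = 1 − X; n_S = 3 − 3X; n_V = 2X.
Summing: n_T = 4 − 2X.
y_i = n_i/n_T, p_i = y_i·P. Kp = p_V^2 / (p_U p_S^3).
Substituting and setting equal to 0.471 bar^-2 gives a polynomial in X; the root in (0,1) is X = 0.471.
Then n_U = 0.529, n_T = 3.06, so y_U = 0.173.

y_U = 0.173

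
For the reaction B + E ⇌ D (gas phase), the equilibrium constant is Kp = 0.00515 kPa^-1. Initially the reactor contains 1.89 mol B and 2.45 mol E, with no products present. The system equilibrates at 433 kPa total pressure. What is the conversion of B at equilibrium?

X = 0.498

Take 1.89 mol B as basis and let X be its fractional conversion, so ξ = 1.89X.
Mole table: n_B = 1.89 − 1.89X; n_E = 2.45 − 1.89X; n_D = 1.89X.
Summing: n_T = 4.34 − 1.89X.
With p_i = (n_i/n_T)P, Kp = p_D / (p_B p_E).
Setting this equal to 0.00515 kPa^-1 and taking the physical root (0 < X < 1) gives X = 0.498.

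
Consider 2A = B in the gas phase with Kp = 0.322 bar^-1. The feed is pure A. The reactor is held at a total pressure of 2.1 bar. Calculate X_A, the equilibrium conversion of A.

Take 1 mol A as basis and let X be its fractional conversion, so ξ = 0.5X.
Mole table: n_A = 1 − X; n_B = 0.5X.
n_T = Σnᵢ = 1 − 0.5X.
With p_i = (n_i/n_T)P, Kp = p_B / (p_A^2).
Equating to 0.322 bar^-1 and solving on 0 < X < 1: X = 0.480.

X = 0.480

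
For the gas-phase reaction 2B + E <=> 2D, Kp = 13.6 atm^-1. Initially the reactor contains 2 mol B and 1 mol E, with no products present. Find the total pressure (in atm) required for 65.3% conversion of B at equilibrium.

P = 1.76 atm

Let X = conversion of B (basis 2 mol B); extent of reaction ξ = X.
Moles: n_B = 2 − 2X; n_E = 1 − X; n_D = 2X.
n_T = Σnᵢ = 3 − X.
Kp = p_D^2 / (p_B^2 p_E) with p_i = (n_i/n_T)·P.
At X = 0.653: the mole-fraction product g(X) = Π y_i^ν_i = 23.95. Since Kp = g(X)·P^{-1}, P = (g/Kp)^(1/1) = (23.95/13.6)^(1/1) = 1.76 atm.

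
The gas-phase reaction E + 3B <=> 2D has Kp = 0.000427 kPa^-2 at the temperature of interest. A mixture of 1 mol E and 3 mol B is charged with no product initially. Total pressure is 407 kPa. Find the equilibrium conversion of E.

X = 0.710

Let X = conversion of E (basis 1 mol E); extent of reaction ξ = X.
Species balance: n_E = 1 − X; n_B = 3 − 3X; n_D = 2X.
n_T = Σnᵢ = 4 − 2X.
y_i = n_i/n_T, p_i = y_i·P. Kp = p_D^2 / (p_E p_B^3).
Equating to 0.000427 kPa^-2 and solving on 0 < X < 1: X = 0.710.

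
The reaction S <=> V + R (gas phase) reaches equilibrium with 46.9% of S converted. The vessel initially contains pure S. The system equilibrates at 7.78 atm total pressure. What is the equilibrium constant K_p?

K_p = 2.19 atm

Take 1 mol S as basis and let X be its fractional conversion, so ξ = X.
Species balance: n_S = 1 − X; n_V = X; n_R = X.
n_T = Σnᵢ = 1 + X.
At X = 0.469: n_S = 0.531, n_V = 0.469, n_R = 0.469, n_T = 1.47.
p_i = (n_i/n_T)·P. K_p = p_V p_R / (p_S) = 2.19 atm.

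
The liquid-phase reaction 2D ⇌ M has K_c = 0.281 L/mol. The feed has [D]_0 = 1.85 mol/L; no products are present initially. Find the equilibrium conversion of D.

X = 0.389

Let X = conversion of D; extent ξ = 1.85X/2 mol/L.
Concentrations: [D] = 1.85 − 1.85X; [M] = 0.925X.
K_c = [M] / ([D]^2).
Equating to 0.281 L/mol: the physical root is X = 0.389.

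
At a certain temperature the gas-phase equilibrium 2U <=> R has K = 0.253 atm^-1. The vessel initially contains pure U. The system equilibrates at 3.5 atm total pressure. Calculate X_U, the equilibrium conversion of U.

X = 0.531

Basis: 1 mol U initially; let X = conversion of U. Extent ξ = 0.5X.
Moles: n_U = 1 − X; n_R = 0.5X.
Total moles n_T = 1 − 0.5X.
Mole fractions y_i = n_i/n_T; K = p_R / (p_U^2) with p_i = y_i·P.
Setting this equal to 0.253 atm^-1 and taking the physical root (0 < X < 1) gives X = 0.531.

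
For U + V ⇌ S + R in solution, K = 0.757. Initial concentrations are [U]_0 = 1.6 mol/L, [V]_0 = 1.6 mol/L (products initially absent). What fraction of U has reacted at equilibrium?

X = 0.465

Let X = conversion of U; extent ξ = 1.6·X mol/L.
Concentrations: [U] = 1.6 − 1.6X; [V] = 1.6 − 1.6X; [S] = 1.6X; [R] = 1.6X.
K = [S] [R] / ([U] [V]).
This equals 0.757 at X = 0.465 (the root in 0 < X < 1).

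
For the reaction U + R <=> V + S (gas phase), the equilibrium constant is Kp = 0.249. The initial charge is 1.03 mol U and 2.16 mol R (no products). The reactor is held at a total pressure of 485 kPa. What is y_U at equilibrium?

y_U = 0.172

Take 1.03 mol U as basis and let X be its fractional conversion, so ξ = 1.03X.
Moles: n_U = 1.03 − 1.03X; n_R = 2.16 − 1.03X; n_V = 1.03X; n_S = 1.03X.
Total moles n_T = 3.19 (Δν = 0, constant).
y_i = n_i/n_T, p_i = y_i·P. Kp = p_V p_S / (p_U p_R).
Setting this equal to 0.249 and taking the physical root (0 < X < 1) gives X = 0.466.
Then n_U = 0.55, n_T = 3.19, so y_U = 0.172.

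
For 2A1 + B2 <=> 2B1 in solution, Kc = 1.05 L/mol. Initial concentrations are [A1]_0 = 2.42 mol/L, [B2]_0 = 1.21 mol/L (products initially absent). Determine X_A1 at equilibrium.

Let X = conversion of A1; extent ξ = 2.42X/2 mol/L.
Concentrations: [A1] = 2.42 − 2.42X; [B2] = 1.21 − 1.21X; [B1] = 2.42X.
Kc = [B1]^2 / ([A1]^2 [B2]).
Setting equal to 1.05 and solving for X on (0,1) gives X = 0.454.

X = 0.454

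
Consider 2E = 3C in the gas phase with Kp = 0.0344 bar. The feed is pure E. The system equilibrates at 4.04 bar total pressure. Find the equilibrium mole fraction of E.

Basis: 1 mol E initially; let X = conversion of E. Extent ξ = 0.5X.
At extent ξ: n_E = 1 − X; n_C = 1.5X.
n_T = Σnᵢ = 1 + 0.5X.
With p_i = (n_i/n_T)P, Kp = p_C^3 / (p_E^2).
Substituting and setting equal to 0.0344 bar gives a polynomial in X; the root in (0,1) is X = 0.127.
Then n_E = 0.873, n_T = 1.06, so y_E = 0.821.

y_E = 0.821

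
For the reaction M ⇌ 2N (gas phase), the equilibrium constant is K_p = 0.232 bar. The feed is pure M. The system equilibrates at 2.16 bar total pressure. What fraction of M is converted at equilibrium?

X = 0.162

Take 1 mol M as basis and let X be its fractional conversion, so ξ = X.
Mole table: n_M = 1 − X; n_N = 2X.
n_T = Σnᵢ = 1 + X.
With p_i = (n_i/n_T)P, K_p = p_N^2 / (p_M).
Equating to 0.232 bar and solving on 0 < X < 1: X = 0.162.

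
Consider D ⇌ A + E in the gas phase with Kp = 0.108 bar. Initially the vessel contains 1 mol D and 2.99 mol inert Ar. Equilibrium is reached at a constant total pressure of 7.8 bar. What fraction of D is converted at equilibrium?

Take 1 mol D as basis and let X be its fractional conversion, so ξ = X.
Mole table: n_D = 1 − X; n_A = X; n_E = X; n_I = 2.99 (inert).
n_T = Σnᵢ = 3.99 + X.
Mole fractions y_i = n_i/n_T; Kp = p_A p_E / (p_D) with p_i = y_i·P.
Substituting and setting equal to 0.108 bar gives a polynomial in X; the root in (0,1) is X = 0.214.

X = 0.214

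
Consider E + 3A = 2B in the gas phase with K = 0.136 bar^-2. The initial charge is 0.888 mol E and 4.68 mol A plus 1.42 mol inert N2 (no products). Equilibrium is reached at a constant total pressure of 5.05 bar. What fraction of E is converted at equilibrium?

Take 0.888 mol E as basis and let X be its fractional conversion, so ξ = 0.888X.
Species balance: n_E = 0.888 − 0.888X; n_A = 4.68 − 2.66X; n_B = 1.78X; n_I = 1.42 (inert).
Summing: n_T = 6.99 − 1.78X.
With p_i = (n_i/n_T)P, K = p_B^2 / (p_E p_A^3).
Equating to 0.136 bar^-2 and solving on 0 < X < 1: X = 0.587.

X = 0.587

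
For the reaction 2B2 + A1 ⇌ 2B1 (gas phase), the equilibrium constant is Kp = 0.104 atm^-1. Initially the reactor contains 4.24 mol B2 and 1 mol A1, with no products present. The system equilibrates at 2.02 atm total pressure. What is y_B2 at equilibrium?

y_B2 = 0.734

Basis: 1 mol A1 initially; let X = conversion of A1. Extent ξ = X.
Moles: n_B2 = 4.24 − 2X; n_A1 = 1 − X; n_B1 = 2X.
n_T = Σnᵢ = 5.24 − X.
y_i = n_i/n_T, p_i = y_i·P. Kp = p_B1^2 / (p_B2^2 p_A1).
This yields a degree-3 equation in X; solving on (0,1), X = 0.310.
Then n_B2 = 3.62, n_T = 4.93, so y_B2 = 0.734.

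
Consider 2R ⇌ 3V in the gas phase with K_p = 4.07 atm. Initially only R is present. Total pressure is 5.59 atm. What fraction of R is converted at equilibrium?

Let X = conversion of R (basis 1 mol R); extent of reaction ξ = 0.5X.
At extent ξ: n_R = 1 − X; n_V = 1.5X.
Total moles n_T = 1 + 0.5X.
With p_i = (n_i/n_T)P, K_p = p_V^3 / (p_R^2).
This yields a degree-3 equation in X; solving on (0,1), X = 0.437.

X = 0.437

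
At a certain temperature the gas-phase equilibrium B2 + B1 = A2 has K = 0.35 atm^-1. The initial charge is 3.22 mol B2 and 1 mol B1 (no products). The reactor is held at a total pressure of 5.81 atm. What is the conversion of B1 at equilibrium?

Let X = conversion of B1 (basis 1 mol B1); extent of reaction ξ = X.
Moles: n_B2 = 3.22 − X; n_B1 = 1 − X; n_A2 = X.
Total moles n_T = 4.22 − X.
With p_i = (n_i/n_T)P, K = p_A2 / (p_B2 p_B1).
Setting this equal to 0.35 atm^-1 and taking the physical root (0 < X < 1) gives X = 0.596.

X = 0.596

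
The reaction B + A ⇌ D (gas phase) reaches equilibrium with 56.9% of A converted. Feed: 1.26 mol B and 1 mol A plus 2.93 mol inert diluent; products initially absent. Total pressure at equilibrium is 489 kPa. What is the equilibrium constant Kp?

Let X = conversion of A (basis 1 mol A); extent of reaction ξ = X.
Mole table: n_B = 1.26 − X; n_A = 1 − X; n_D = X; n_I = 2.93 (inert).
n_T = Σnᵢ = 5.19 − X.
At X = 0.569: n_B = 0.691, n_A = 0.431, n_D = 0.569, n_T = 4.62.
p_i = (n_i/n_T)·P. Kp = p_D / (p_B p_A) = 0.0181 kPa^-1.

Kp = 0.0181 kPa^-1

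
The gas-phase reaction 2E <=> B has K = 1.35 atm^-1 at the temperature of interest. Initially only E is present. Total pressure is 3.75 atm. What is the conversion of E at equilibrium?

X = 0.783

Basis: 1 mol E initially; let X = conversion of E. Extent ξ = 0.5X.
Mole table: n_E = 1 − X; n_B = 0.5X.
Summing: n_T = 1 − 0.5X.
With p_i = (n_i/n_T)P, K = p_B / (p_E^2).
Equating to 1.35 atm^-1 and solving on 0 < X < 1: X = 0.783.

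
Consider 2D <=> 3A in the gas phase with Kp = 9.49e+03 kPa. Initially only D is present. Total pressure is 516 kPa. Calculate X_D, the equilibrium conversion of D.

X = 0.759

Let X = conversion of D (basis 1 mol D); extent of reaction ξ = 0.5X.
Moles: n_D = 1 − X; n_A = 1.5X.
n_T = Σnᵢ = 1 + 0.5X.
y_i = n_i/n_T, p_i = y_i·P. Kp = p_A^3 / (p_D^2).
This yields a degree-3 equation in X; solving on (0,1), X = 0.759.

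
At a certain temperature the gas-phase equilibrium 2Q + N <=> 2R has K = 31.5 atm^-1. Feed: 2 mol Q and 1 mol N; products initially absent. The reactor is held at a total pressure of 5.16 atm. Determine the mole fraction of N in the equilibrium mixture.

y_N = 0.093

Basis: 2 mol Q initially; let X = conversion of Q. Extent ξ = X.
At extent ξ: n_Q = 2 − 2X; n_N = 1 − X; n_R = 2X.
Summing: n_T = 3 − X.
Mole fractions y_i = n_i/n_T; K = p_R^2 / (p_Q^2 p_N) with p_i = y_i·P.
Equating to 31.5 atm^-1 and solving on 0 < X < 1: X = 0.795.
Then n_N = 0.205, n_T = 2.2, so y_N = 0.093.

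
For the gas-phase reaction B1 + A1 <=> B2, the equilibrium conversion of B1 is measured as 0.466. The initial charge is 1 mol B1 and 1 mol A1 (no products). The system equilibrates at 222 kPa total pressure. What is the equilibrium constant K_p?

K_p = 0.0113 kPa^-1

Take 1 mol B1 as basis and let X be its fractional conversion, so ξ = X.
Moles: n_B1 = 1 − X; n_A1 = 1 − X; n_B2 = X.
Total moles n_T = 2 − X.
At X = 0.466: n_B1 = 0.534, n_A1 = 0.534, n_B2 = 0.466, n_T = 1.53.
p_i = (n_i/n_T)·P. K_p = p_B2 / (p_B1 p_A1) = 0.0113 kPa^-1.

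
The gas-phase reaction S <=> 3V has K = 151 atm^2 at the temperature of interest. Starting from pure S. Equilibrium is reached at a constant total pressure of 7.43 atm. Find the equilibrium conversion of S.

Take 1 mol S as basis and let X be its fractional conversion, so ξ = X.
Mole table: n_S = 1 − X; n_V = 3X.
Total moles n_T = 1 + 2X.
With p_i = (n_i/n_T)P, K = p_V^3 / (p_S).
Equating to 151 atm^2 and solving on 0 < X < 1: X = 0.583.

X = 0.583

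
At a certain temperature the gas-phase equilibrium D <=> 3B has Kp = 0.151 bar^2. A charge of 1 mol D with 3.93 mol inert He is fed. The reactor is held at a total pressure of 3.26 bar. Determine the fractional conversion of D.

Take 1 mol D as basis and let X be its fractional conversion, so ξ = X.
At extent ξ: n_D = 1 − X; n_B = 3X; n_I = 3.93 (inert).
Total moles n_T = 4.93 + 2X.
y_i = n_i/n_T, p_i = y_i·P. Kp = p_B^3 / (p_D).
Substituting and setting equal to 0.151 bar^2 gives a polynomial in X; the root in (0,1) is X = 0.228.

X = 0.228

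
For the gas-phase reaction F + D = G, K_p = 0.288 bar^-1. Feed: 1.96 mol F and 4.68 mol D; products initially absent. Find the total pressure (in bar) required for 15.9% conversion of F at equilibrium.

Let X = conversion of F (basis 1.96 mol F); extent of reaction ξ = 1.96X.
Mole table: n_F = 1.96 − 1.96X; n_D = 4.68 − 1.96X; n_G = 1.96X.
Total moles n_T = 6.64 − 1.96X.
K_p = p_G / (p_F p_D) with p_i = (n_i/n_T)·P.
At X = 0.159: the mole-fraction product g(X) = Π y_i^ν_i = 0.2739. Since K_p = g(X)·P^{-1}, P = (g/K_p)^(1/1) = (0.2739/0.288)^(1/1) = 0.951 bar.

P = 0.951 bar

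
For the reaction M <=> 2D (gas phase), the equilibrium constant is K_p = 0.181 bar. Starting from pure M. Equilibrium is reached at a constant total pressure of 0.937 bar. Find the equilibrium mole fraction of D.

Let X = conversion of M (basis 1 mol M); extent of reaction ξ = X.
Mole table: n_M = 1 − X; n_D = 2X.
Summing: n_T = 1 + X.
Mole fractions y_i = n_i/n_T; K_p = p_D^2 / (p_M) with p_i = y_i·P.
This yields a degree-2 equation in X; solving on (0,1), X = 0.215.
Then n_D = 0.429, n_T = 1.21, so y_D = 0.353.

y_D = 0.353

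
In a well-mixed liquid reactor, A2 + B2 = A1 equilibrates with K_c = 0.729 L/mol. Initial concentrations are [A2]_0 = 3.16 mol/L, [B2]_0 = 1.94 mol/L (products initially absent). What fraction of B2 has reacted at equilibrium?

Let X = conversion of B2; extent ξ = 1.94·X mol/L.
Concentrations: [A2] = 3.16 − 1.94X; [B2] = 1.94 − 1.94X; [A1] = 1.94X.
K_c = [A1] / ([A2] [B2]).
Setting equal to 0.729 and solving for X on (0,1) gives X = 0.594.

X = 0.594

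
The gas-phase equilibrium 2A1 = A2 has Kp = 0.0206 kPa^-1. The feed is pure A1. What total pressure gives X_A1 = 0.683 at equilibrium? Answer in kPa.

P = 109 kPa

Basis: 1 mol A1 initially; let X = conversion of A1. Extent ξ = 0.5X.
Mole table: n_A1 = 1 − X; n_A2 = 0.5X.
n_T = Σnᵢ = 1 − 0.5X.
Kp = p_A2 / (p_A1^2) with p_i = (n_i/n_T)·P.
At X = 0.683: the mole-fraction product g(X) = Π y_i^ν_i = 2.238. Since Kp = g(X)·P^{-1}, P = (g/Kp)^(1/1) = (2.238/0.0206)^(1/1) = 109 kPa.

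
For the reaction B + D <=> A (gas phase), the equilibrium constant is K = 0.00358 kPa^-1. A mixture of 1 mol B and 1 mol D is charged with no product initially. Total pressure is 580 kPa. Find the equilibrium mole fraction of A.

Take 1 mol B as basis and let X be its fractional conversion, so ξ = X.
At extent ξ: n_B = 1 − X; n_D = 1 − X; n_A = X.
Total moles n_T = 2 − X.
Mole fractions y_i = n_i/n_T; K = p_A / (p_B p_D) with p_i = y_i·P.
Equating to 0.00358 kPa^-1 and solving on 0 < X < 1: X = 0.430.
Then n_A = 0.43, n_T = 1.57, so y_A = 0.274.

y_A = 0.274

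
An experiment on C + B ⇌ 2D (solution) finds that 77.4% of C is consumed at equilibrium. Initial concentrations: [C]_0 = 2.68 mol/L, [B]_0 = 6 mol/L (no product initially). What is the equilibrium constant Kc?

Kc = 7.24

Let X = conversion of C.
Concentrations: [C] = 2.68 − 2.68X; [B] = 6 − 2.68X; [D] = 5.36X.
At X = 0.774: [C] = 0.606, [B] = 3.93, [D] = 4.15.
Kc = [D]^2 / ([C] [B]) = 7.24.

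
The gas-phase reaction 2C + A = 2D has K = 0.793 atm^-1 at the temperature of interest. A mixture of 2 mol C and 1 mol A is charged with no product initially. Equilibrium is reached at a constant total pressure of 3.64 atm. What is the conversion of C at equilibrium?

Let X = conversion of C (basis 2 mol C); extent of reaction ξ = X.
Mole table: n_C = 2 − 2X; n_A = 1 − X; n_D = 2X.
Total moles n_T = 3 − X.
y_i = n_i/n_T, p_i = y_i·P. K = p_D^2 / (p_C^2 p_A).
Equating to 0.793 atm^-1 and solving on 0 < X < 1: X = 0.442.

X = 0.442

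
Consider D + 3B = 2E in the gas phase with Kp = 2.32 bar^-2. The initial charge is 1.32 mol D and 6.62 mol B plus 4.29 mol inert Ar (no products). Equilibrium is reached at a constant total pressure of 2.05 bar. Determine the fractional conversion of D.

X = 0.640

Basis: 1.32 mol D initially; let X = conversion of D. Extent ξ = 1.32X.
Moles: n_D = 1.32 − 1.32X; n_B = 6.62 − 3.96X; n_E = 2.64X; n_I = 4.29 (inert).
n_T = Σnᵢ = 12.2 − 2.64X.
Mole fractions y_i = n_i/n_T; Kp = p_E^2 / (p_D p_B^3) with p_i = y_i·P.
Equating to 2.32 bar^-2 and solving on 0 < X < 1: X = 0.640.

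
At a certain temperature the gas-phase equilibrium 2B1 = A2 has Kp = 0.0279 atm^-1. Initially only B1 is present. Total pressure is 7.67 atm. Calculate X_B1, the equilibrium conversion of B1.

Basis: 1 mol B1 initially; let X = conversion of B1. Extent ξ = 0.5X.
Moles: n_B1 = 1 − X; n_A2 = 0.5X.
Total moles n_T = 1 − 0.5X.
y_i = n_i/n_T, p_i = y_i·P. Kp = p_A2 / (p_B1^2).
Substituting and setting equal to 0.0279 atm^-1 gives a polynomial in X; the root in (0,1) is X = 0.266.

X = 0.266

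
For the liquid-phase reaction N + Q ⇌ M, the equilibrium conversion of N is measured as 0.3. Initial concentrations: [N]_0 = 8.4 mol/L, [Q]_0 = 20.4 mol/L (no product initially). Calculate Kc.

Kc = 0.024 L/mol

Let X = conversion of N.
Concentrations: [N] = 8.4 − 8.4X; [Q] = 20.4 − 8.4X; [M] = 8.4X.
At X = 0.3: [N] = 5.88, [Q] = 17.9, [M] = 2.52.
Kc = [M] / ([N] [Q]) = 0.024 L/mol.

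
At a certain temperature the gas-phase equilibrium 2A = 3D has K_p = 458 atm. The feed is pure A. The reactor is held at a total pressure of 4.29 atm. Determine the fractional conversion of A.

X = 0.878

Let X = conversion of A (basis 1 mol A); extent of reaction ξ = 0.5X.
Mole table: n_A = 1 − X; n_D = 1.5X.
n_T = Σnᵢ = 1 + 0.5X.
y_i = n_i/n_T, p_i = y_i·P. K_p = p_D^3 / (p_A^2).
This yields a degree-3 equation in X; solving on (0,1), X = 0.878.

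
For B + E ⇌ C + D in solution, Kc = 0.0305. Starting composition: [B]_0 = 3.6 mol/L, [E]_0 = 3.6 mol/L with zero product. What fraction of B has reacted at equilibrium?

X = 0.149

Let X = conversion of B; extent ξ = 3.6·X mol/L.
Concentrations: [B] = 3.6 − 3.6X; [E] = 3.6 − 3.6X; [C] = 3.6X; [D] = 3.6X.
Kc = [C] [D] / ([B] [E]).
Setting equal to 0.0305 and solving for X on (0,1) gives X = 0.149.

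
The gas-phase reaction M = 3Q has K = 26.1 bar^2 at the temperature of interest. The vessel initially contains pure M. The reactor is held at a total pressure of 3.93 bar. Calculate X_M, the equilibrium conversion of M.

X = 0.500

Let X = conversion of M (basis 1 mol M); extent of reaction ξ = X.
Moles: n_M = 1 − X; n_Q = 3X.
n_T = Σnᵢ = 1 + 2X.
With p_i = (n_i/n_T)P, K = p_Q^3 / (p_M).
Substituting and setting equal to 26.1 bar^2 gives a polynomial in X; the root in (0,1) is X = 0.500.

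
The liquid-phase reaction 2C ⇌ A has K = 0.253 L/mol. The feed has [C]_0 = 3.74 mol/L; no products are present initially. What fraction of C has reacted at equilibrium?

Let X = conversion of C; extent ξ = 3.74X/2 mol/L.
Concentrations: [C] = 3.74 − 3.74X; [A] = 1.87X.
K = [A] / ([C]^2).
Equating to 0.253 L/mol: the physical root is X = 0.491.

X = 0.491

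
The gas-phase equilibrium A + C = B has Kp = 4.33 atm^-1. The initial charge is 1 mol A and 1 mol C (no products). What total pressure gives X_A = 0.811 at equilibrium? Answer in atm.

Take 1 mol A as basis and let X be its fractional conversion, so ξ = X.
Mole table: n_A = 1 − X; n_C = 1 − X; n_B = X.
Total moles n_T = 2 − X.
Kp = p_B / (p_A p_C) with p_i = (n_i/n_T)·P.
At X = 0.811: the mole-fraction product g(X) = Π y_i^ν_i = 26.99. Since Kp = g(X)·P^{-1}, P = (g/Kp)^(1/1) = (26.99/4.33)^(1/1) = 6.23 atm.

P = 6.23 atm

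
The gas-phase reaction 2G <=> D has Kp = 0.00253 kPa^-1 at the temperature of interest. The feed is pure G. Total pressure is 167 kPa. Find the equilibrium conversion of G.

X = 0.390

Basis: 1 mol G initially; let X = conversion of G. Extent ξ = 0.5X.
Species balance: n_G = 1 − X; n_D = 0.5X.
Summing: n_T = 1 − 0.5X.
Mole fractions y_i = n_i/n_T; Kp = p_D / (p_G^2) with p_i = y_i·P.
Setting this equal to 0.00253 kPa^-1 and taking the physical root (0 < X < 1) gives X = 0.390.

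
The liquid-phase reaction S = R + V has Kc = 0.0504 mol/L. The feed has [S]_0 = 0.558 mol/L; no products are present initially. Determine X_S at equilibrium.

Let X = conversion of S; extent ξ = 0.558·X mol/L.
Concentrations: [S] = 0.558 − 0.558X; [R] = 0.558X; [V] = 0.558X.
Kc = [R] [V] / ([S]).
Solving Kc = 0.0504 for X ∈ (0,1): X = 0.259.

X = 0.259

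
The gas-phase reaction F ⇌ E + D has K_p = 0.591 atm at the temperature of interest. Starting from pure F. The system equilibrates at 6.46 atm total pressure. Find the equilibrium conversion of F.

X = 0.290

Let X = conversion of F (basis 1 mol F); extent of reaction ξ = X.
Mole table: n_F = 1 − X; n_E = X; n_D = X.
n_T = Σnᵢ = 1 + X.
Mole fractions y_i = n_i/n_T; K_p = p_E p_D / (p_F) with p_i = y_i·P.
Equating to 0.591 atm and solving on 0 < X < 1: X = 0.290.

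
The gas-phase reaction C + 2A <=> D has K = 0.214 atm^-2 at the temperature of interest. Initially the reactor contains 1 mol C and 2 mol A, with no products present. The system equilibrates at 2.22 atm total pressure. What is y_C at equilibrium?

Basis: 1 mol C initially; let X = conversion of C. Extent ξ = X.
Moles: n_C = 1 − X; n_A = 2 − 2X; n_D = X.
Summing: n_T = 3 − 2X.
With p_i = (n_i/n_T)P, K = p_D / (p_C p_A^2).
This yields a degree-3 equation in X; solving on (0,1), X = 0.271.
Then n_C = 0.729, n_T = 2.46, so y_C = 0.297.

y_C = 0.297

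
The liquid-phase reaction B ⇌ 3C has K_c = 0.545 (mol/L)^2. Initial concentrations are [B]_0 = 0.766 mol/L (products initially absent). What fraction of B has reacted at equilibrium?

Let X = conversion of B; extent ξ = 0.766·X mol/L.
Concentrations: [B] = 0.766 − 0.766X; [C] = 2.3X.
K_c = [C]^3 / ([B]).
Setting equal to 0.545 and solving for X on (0,1) gives X = 0.290.

X = 0.290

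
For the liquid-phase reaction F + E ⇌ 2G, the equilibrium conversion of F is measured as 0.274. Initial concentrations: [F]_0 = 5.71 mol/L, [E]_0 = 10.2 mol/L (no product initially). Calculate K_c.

Let X = conversion of F.
Concentrations: [F] = 5.71 − 5.71X; [E] = 10.2 − 5.71X; [G] = 11.4X.
At X = 0.274: [F] = 4.15, [E] = 8.64, [G] = 3.13.
K_c = [G]^2 / ([F] [E]) = 0.274.

K_c = 0.274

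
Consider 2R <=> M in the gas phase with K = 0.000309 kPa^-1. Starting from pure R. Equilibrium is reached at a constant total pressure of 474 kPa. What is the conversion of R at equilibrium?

X = 0.206

Take 1 mol R as basis and let X be its fractional conversion, so ξ = 0.5X.
Species balance: n_R = 1 − X; n_M = 0.5X.
Total moles n_T = 1 − 0.5X.
With p_i = (n_i/n_T)P, K = p_M / (p_R^2).
Setting this equal to 0.000309 kPa^-1 and taking the physical root (0 < X < 1) gives X = 0.206.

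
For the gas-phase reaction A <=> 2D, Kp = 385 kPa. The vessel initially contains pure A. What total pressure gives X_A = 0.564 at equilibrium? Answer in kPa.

Basis: 1 mol A initially; let X = conversion of A. Extent ξ = X.
At extent ξ: n_A = 1 − X; n_D = 2X.
Summing: n_T = 1 + X.
Kp = p_D^2 / (p_A) with p_i = (n_i/n_T)·P.
At X = 0.564: the mole-fraction product g(X) = Π y_i^ν_i = 1.866. Since Kp = g(X)·P^{1}, P = (Kp/g)^(1/1) = (385/1.866)^(1/1) = 206 kPa.

P = 206 kPa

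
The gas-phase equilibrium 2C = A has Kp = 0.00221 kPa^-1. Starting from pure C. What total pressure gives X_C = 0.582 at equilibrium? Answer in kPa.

Basis: 1 mol C initially; let X = conversion of C. Extent ξ = 0.5X.
Mole table: n_C = 1 − X; n_A = 0.5X.
Summing: n_T = 1 − 0.5X.
Kp = p_A / (p_C^2) with p_i = (n_i/n_T)·P.
At X = 0.582: the mole-fraction product g(X) = Π y_i^ν_i = 1.181. Since Kp = g(X)·P^{-1}, P = (g/Kp)^(1/1) = (1.181/0.00221)^(1/1) = 534 kPa.

P = 534 kPa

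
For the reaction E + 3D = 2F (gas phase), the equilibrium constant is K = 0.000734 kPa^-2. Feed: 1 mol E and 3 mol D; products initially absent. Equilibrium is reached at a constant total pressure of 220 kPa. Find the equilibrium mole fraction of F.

Take 1 mol E as basis and let X be its fractional conversion, so ξ = X.
Moles: n_E = 1 − X; n_D = 3 − 3X; n_F = 2X.
Total moles n_T = 4 − 2X.
With p_i = (n_i/n_T)P, K = p_F^2 / (p_E p_D^3).
Setting this equal to 0.000734 kPa^-2 and taking the physical root (0 < X < 1) gives X = 0.662.
Then n_F = 1.32, n_T = 2.68, so y_F = 0.495.

y_F = 0.495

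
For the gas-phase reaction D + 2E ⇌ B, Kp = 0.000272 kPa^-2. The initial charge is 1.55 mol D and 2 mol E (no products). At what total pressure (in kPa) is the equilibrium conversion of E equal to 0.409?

P = 83.9 kPa

Basis: 2 mol E initially; let X = conversion of E. Extent ξ = X.
Moles: n_D = 1.55 − X; n_E = 2 − 2X; n_B = X.
n_T = Σnᵢ = 3.55 − 2X.
Kp = p_B / (p_D p_E^2) with p_i = (n_i/n_T)·P.
At X = 0.409: the mole-fraction product g(X) = Π y_i^ν_i = 1.915. Since Kp = g(X)·P^{-2}, P = (g/Kp)^(1/2) = (1.915/0.000272)^(1/2) = 83.9 kPa.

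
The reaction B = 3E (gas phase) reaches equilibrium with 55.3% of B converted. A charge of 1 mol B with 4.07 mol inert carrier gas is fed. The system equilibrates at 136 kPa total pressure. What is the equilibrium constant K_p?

Take 1 mol B as basis and let X be its fractional conversion, so ξ = X.
Species balance: n_B = 1 − X; n_E = 3X; n_I = 4.07 (inert).
Total moles n_T = 5.07 + 2X.
At X = 0.553: n_B = 0.447, n_E = 1.66, n_T = 6.18.
p_i = (n_i/n_T)·P. K_p = p_E^3 / (p_B) = 4.95e+03 kPa^2.

K_p = 4.95e+03 kPa^2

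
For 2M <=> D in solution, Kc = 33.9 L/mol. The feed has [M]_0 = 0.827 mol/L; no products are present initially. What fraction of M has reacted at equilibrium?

Let X = conversion of M; extent ξ = 0.827X/2 mol/L.
Concentrations: [M] = 0.827 − 0.827X; [D] = 0.413X.
Kc = [D] / ([M]^2).
Equating to 33.9 L/mol: the physical root is X = 0.875.

X = 0.875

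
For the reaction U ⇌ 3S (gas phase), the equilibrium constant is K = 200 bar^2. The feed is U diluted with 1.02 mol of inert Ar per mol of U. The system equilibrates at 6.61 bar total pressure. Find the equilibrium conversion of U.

X = 0.781

Take 1 mol U as basis and let X be its fractional conversion, so ξ = X.
Mole table: n_U = 1 − X; n_S = 3X; n_I = 1.02 (inert).
Total moles n_T = 2.02 + 2X.
y_i = n_i/n_T, p_i = y_i·P. K = p_S^3 / (p_U).
This yields a degree-3 equation in X; solving on (0,1), X = 0.781.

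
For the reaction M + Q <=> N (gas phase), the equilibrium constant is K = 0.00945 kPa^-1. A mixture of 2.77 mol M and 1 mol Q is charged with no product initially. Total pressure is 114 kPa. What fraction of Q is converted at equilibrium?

X = 0.430

Let X = conversion of Q (basis 1 mol Q); extent of reaction ξ = X.
At extent ξ: n_M = 2.77 − X; n_Q = 1 − X; n_N = X.
Summing: n_T = 3.77 − X.
y_i = n_i/n_T, p_i = y_i·P. K = p_N / (p_M p_Q).
Setting this equal to 0.00945 kPa^-1 and taking the physical root (0 < X < 1) gives X = 0.430.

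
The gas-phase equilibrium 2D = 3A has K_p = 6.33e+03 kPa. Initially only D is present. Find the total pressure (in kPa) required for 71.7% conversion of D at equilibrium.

Basis: 1 mol D initially; let X = conversion of D. Extent ξ = 0.5X.
Species balance: n_D = 1 − X; n_A = 1.5X.
n_T = Σnᵢ = 1 + 0.5X.
K_p = p_A^3 / (p_D^2) with p_i = (n_i/n_T)·P.
At X = 0.717: the mole-fraction product g(X) = Π y_i^ν_i = 11.43. Since K_p = g(X)·P^{1}, P = (K_p/g)^(1/1) = (6.33e+03/11.43)^(1/1) = 554 kPa.

P = 554 kPa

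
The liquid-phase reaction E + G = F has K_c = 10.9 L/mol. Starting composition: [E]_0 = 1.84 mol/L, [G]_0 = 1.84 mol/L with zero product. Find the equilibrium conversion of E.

Let X = conversion of E; extent ξ = 1.84·X mol/L.
Concentrations: [E] = 1.84 − 1.84X; [G] = 1.84 − 1.84X; [F] = 1.84X.
K_c = [F] / ([E] [G]).
Setting equal to 10.9 and solving for X on (0,1) gives X = 0.800.

X = 0.800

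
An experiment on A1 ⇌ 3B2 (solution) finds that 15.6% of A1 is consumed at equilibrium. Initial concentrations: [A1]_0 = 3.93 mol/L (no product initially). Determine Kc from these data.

Let X = conversion of A1.
Concentrations: [A1] = 3.93 − 3.93X; [B2] = 11.8X.
At X = 0.156: [A1] = 3.32, [B2] = 1.84.
Kc = [B2]^3 / ([A1]) = 1.88 (mol/L)^2.

Kc = 1.88 (mol/L)^2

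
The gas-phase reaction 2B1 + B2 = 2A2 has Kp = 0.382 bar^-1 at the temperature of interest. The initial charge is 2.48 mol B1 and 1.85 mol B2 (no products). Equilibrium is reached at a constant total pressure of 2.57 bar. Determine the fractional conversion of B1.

X = 0.372

Basis: 2.48 mol B1 initially; let X = conversion of B1. Extent ξ = 1.24X.
Species balance: n_B1 = 2.48 − 2.48X; n_B2 = 1.85 − 1.24X; n_A2 = 2.48X.
n_T = Σnᵢ = 4.33 − 1.24X.
With p_i = (n_i/n_T)P, Kp = p_A2^2 / (p_B1^2 p_B2).
Substituting and setting equal to 0.382 bar^-1 gives a polynomial in X; the root in (0,1) is X = 0.372.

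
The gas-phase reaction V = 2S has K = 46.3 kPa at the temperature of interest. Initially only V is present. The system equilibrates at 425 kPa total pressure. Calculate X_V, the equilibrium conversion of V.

Basis: 1 mol V initially; let X = conversion of V. Extent ξ = X.
At extent ξ: n_V = 1 − X; n_S = 2X.
n_T = Σnᵢ = 1 + X.
Mole fractions y_i = n_i/n_T; K = p_S^2 / (p_V) with p_i = y_i·P.
Setting this equal to 46.3 kPa and taking the physical root (0 < X < 1) gives X = 0.163.

X = 0.163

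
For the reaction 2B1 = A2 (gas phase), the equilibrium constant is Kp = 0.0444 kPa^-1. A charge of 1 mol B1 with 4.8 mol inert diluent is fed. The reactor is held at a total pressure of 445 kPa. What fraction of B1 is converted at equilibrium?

Basis: 1 mol B1 initially; let X = conversion of B1. Extent ξ = 0.5X.
Moles: n_B1 = 1 − X; n_A2 = 0.5X; n_I = 4.8 (inert).
Total moles n_T = 5.8 − 0.5X.
y_i = n_i/n_T, p_i = y_i·P. Kp = p_A2 / (p_B1^2).
Equating to 0.0444 kPa^-1 and solving on 0 < X < 1: X = 0.691.

X = 0.691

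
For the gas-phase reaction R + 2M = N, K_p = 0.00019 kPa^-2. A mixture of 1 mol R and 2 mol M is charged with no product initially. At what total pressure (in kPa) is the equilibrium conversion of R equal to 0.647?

Take 1 mol R as basis and let X be its fractional conversion, so ξ = X.
Moles: n_R = 1 − X; n_M = 2 − 2X; n_N = X.
Total moles n_T = 3 − 2X.
K_p = p_N / (p_R p_M^2) with p_i = (n_i/n_T)·P.
At X = 0.647: the mole-fraction product g(X) = Π y_i^ν_i = 10.7. Since K_p = g(X)·P^{-2}, P = (g/K_p)^(1/2) = (10.7/0.00019)^(1/2) = 237 kPa.

P = 237 kPa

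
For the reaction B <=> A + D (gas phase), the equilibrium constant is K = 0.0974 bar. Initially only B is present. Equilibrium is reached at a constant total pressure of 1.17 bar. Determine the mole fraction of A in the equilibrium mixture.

Let X = conversion of B (basis 1 mol B); extent of reaction ξ = X.
Species balance: n_B = 1 − X; n_A = X; n_D = X.
Summing: n_T = 1 + X.
Mole fractions y_i = n_i/n_T; K = p_A p_D / (p_B) with p_i = y_i·P.
Substituting and setting equal to 0.0974 bar gives a polynomial in X; the root in (0,1) is X = 0.277.
Then n_A = 0.277, n_T = 1.28, so y_A = 0.217.

y_A = 0.217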